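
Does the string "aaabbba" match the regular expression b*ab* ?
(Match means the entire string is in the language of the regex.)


|string| = 7; first = 'a'; last = 'a'

No, "aaabbba" does not match b*ab*


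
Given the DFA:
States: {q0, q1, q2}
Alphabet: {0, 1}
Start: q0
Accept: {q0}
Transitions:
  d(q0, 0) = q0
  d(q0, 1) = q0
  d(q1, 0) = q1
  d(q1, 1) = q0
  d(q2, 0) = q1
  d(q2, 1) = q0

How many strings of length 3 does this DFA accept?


Enumerating all length-3 strings:
  "000" -> q0 [accept]
  "001" -> q0 [accept]
  "010" -> q0 [accept]
  "011" -> q0 [accept]
  "100" -> q0 [accept]
  "101" -> q0 [accept]
  "110" -> q0 [accept]
  "111" -> q0 [accept]

8 out of 8


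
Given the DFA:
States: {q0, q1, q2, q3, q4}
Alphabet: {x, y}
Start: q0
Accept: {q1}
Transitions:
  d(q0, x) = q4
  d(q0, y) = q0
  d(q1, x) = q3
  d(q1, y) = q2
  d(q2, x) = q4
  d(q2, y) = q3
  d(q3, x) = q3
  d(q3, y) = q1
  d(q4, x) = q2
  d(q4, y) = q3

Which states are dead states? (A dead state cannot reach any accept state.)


Forward reachability from each state:
  q0 -> reaches accept state q1 (live)
  q1 -> reaches accept state q1 (live)
  q2 -> reaches accept state q1 (live)
  q3 -> reaches accept state q1 (live)
  q4 -> reaches accept state q1 (live)

None (all states can reach an accept state)


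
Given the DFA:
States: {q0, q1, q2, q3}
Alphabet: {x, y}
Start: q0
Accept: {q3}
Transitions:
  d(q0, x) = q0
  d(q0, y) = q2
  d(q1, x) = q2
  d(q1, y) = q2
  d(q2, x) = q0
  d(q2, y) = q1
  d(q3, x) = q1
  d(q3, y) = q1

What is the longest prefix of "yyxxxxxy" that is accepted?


Run the DFA, marking each prefix where the state is accepting:
  "" -> q0 [reject]
  "y" -> q2 [reject]
  "yy" -> q1 [reject]
  "yyx" -> q2 [reject]
  "yyxx" -> q0 [reject]
  "yyxxx" -> q0 [reject]
  "yyxxxx" -> q0 [reject]
  "yyxxxxx" -> q0 [reject]
  "yyxxxxxy" -> q2 [reject]

No prefix is accepted


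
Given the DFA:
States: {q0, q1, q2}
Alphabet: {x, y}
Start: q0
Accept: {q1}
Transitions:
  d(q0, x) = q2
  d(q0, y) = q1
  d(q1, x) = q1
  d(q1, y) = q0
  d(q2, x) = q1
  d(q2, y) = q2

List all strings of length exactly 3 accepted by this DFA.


All strings of length 3: 8 total
Accepted: 4

"xxx", "xyx", "yxx", "yyy"


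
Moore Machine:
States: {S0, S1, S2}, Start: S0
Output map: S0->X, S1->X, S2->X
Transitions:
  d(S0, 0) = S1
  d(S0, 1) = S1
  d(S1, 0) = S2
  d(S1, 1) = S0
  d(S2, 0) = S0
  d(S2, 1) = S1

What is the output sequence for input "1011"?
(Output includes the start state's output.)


Start: S0 (output X)
  --1--> S1 (output X)
  --0--> S2 (output X)
  --1--> S1 (output X)
  --1--> S0 (output X)

"XXXXX"


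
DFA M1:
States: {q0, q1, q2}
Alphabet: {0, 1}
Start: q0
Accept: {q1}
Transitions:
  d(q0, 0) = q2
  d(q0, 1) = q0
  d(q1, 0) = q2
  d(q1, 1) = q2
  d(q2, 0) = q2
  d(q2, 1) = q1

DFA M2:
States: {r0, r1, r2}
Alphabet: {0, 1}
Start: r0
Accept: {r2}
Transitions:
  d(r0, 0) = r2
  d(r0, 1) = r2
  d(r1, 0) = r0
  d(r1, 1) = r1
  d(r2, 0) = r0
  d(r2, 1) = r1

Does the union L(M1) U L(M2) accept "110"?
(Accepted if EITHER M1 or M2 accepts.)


M1: final=q2 accepted=False
M2: final=r0 accepted=False

No, union rejects (neither accepts)


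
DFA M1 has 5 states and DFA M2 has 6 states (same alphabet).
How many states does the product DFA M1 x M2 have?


Product construction pairs every M1 state with every M2 state.
5 * 6 = 30

30


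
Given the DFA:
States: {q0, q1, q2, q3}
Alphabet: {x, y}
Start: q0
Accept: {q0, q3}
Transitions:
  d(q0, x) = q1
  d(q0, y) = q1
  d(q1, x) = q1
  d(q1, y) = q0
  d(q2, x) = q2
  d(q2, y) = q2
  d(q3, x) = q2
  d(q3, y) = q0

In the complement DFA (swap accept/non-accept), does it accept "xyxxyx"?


Trace: q0 -> q1 -> q0 -> q1 -> q1 -> q0 -> q1
Final: q1
Original accept: {q0, q3}
Complement: q1 is not in original accept

Yes, complement accepts (original rejects)


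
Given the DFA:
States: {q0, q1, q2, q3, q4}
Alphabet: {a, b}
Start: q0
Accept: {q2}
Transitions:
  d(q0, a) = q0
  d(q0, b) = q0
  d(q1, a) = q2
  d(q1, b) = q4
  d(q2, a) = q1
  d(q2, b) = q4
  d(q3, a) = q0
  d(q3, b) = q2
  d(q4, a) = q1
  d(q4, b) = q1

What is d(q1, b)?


Looking up transition d(q1, b)

q4


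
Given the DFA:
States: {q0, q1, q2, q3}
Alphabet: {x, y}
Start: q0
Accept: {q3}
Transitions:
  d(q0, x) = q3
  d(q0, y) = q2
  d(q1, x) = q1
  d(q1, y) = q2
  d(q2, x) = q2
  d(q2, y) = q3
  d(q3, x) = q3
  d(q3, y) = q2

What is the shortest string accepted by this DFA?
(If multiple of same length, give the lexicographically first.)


BFS by string length (lex-first path to each state shown):
  len 0: q0<-""
  len 1: q2<-"y", q3<-"x"
Found accept state at length 1.

"x"


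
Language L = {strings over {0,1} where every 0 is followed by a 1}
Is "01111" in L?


'00' present: False; ends with '0': False

Yes, "01111" is in L


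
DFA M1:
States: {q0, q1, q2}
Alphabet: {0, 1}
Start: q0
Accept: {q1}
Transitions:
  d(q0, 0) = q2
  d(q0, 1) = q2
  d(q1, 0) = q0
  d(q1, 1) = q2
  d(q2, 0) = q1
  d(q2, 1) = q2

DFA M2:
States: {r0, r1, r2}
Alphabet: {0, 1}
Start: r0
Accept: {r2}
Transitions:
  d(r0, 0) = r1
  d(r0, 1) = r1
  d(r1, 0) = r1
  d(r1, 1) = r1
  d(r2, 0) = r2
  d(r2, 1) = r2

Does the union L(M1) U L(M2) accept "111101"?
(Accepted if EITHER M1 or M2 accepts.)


M1: final=q2 accepted=False
M2: final=r1 accepted=False

No, union rejects (neither accepts)


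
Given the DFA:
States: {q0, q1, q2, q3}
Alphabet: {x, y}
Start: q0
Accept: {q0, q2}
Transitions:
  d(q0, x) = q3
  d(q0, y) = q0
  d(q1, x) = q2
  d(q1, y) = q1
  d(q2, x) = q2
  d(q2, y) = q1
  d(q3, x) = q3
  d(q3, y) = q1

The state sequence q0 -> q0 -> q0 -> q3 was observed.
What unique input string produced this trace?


Trace back each transition to find the symbol:
  q0 --[y]--> q0
  q0 --[y]--> q0
  q0 --[x]--> q3

"yyx"


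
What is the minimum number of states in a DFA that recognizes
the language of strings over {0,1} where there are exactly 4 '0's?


States: count = 0, 1, ..., 4 (that's 5 states), plus a dead state for count > 4.
Total: 5 + 1 = 6. Accept = count-4 state.

6


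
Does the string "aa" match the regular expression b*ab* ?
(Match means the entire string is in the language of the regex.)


|string| = 2; first = 'a'; last = 'a'

No, "aa" does not match b*ab*


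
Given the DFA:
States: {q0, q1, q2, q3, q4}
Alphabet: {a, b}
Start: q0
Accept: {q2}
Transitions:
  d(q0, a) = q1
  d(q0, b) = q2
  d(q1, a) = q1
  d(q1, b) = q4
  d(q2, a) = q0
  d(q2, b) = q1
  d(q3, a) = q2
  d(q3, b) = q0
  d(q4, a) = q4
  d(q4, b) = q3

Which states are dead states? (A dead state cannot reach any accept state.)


Forward reachability from each state:
  q0 -> reaches accept state q2 (live)
  q1 -> reaches accept state q2 (live)
  q2 -> reaches accept state q2 (live)
  q3 -> reaches accept state q2 (live)
  q4 -> reaches accept state q2 (live)

None (all states can reach an accept state)


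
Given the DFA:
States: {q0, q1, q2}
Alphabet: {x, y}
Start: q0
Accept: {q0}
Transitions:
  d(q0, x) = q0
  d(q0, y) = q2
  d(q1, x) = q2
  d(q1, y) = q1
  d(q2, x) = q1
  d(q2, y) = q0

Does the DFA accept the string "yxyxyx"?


Trace: q0 -> q2 -> q1 -> q1 -> q2 -> q0 -> q0
Final state: q0
Accept states: {q0}

Yes, accepted (final state q0 is an accept state)


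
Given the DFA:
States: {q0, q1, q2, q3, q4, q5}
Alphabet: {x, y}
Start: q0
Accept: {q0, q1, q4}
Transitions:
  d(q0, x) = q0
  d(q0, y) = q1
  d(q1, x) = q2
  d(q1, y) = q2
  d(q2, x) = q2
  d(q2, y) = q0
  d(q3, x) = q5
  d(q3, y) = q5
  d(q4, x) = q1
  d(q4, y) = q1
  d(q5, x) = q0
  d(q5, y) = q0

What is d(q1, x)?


Looking up transition d(q1, x)

q2


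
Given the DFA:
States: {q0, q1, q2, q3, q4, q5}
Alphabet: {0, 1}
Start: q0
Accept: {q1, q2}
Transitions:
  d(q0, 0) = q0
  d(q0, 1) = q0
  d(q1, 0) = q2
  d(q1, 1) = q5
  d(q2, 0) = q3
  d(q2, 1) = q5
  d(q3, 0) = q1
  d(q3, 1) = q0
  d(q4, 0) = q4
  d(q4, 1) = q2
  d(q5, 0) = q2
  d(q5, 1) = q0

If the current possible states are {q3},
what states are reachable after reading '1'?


Apply transition on '1' from each current state:
  d(q3, 1) = q0

{q0}


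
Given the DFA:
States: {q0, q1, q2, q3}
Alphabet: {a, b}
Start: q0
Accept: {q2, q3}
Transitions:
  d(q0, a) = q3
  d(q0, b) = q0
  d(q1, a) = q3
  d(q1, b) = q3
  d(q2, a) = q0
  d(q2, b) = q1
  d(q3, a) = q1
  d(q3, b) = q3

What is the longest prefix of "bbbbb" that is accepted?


Run the DFA, marking each prefix where the state is accepting:
  "" -> q0 [reject]
  "b" -> q0 [reject]
  "bb" -> q0 [reject]
  "bbb" -> q0 [reject]
  "bbbb" -> q0 [reject]
  "bbbbb" -> q0 [reject]

No prefix is accepted


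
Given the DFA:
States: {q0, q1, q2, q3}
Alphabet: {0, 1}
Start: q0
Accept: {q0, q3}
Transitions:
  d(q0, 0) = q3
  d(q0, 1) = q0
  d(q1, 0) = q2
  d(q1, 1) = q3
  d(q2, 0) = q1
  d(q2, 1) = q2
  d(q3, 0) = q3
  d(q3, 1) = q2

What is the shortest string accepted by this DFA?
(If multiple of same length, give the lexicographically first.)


BFS by string length (lex-first path to each state shown):
  len 0: q0<-""
Found accept state at length 0.

"" (empty string)


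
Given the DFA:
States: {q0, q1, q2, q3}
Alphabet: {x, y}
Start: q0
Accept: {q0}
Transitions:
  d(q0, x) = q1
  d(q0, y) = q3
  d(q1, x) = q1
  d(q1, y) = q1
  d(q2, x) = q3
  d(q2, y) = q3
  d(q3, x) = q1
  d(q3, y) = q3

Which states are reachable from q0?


BFS from q0:
  layer 0: {q0}
  layer 1: {q1, q3}

{q0, q1, q3}


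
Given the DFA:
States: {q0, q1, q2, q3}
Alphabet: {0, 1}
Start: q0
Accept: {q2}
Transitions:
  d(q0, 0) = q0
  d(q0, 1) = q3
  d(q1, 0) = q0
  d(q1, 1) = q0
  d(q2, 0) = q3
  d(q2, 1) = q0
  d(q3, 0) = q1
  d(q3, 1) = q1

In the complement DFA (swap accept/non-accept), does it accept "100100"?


Trace: q0 -> q3 -> q1 -> q0 -> q3 -> q1 -> q0
Final: q0
Original accept: {q2}
Complement: q0 is not in original accept

Yes, complement accepts (original rejects)


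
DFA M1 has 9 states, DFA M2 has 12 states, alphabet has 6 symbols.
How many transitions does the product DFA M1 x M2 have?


Product DFA has 9 * 12 = 108 states.
Each has 6 transitions: 108 * 6 = 648

648


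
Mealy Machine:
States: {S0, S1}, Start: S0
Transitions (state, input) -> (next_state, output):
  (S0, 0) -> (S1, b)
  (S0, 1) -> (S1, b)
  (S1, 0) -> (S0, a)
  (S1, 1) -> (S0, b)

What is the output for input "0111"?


Step-by-step:
  (S0, 0) -> (S1, b)
  (S1, 1) -> (S0, b)
  (S0, 1) -> (S1, b)
  (S1, 1) -> (S0, b)

"bbbb"


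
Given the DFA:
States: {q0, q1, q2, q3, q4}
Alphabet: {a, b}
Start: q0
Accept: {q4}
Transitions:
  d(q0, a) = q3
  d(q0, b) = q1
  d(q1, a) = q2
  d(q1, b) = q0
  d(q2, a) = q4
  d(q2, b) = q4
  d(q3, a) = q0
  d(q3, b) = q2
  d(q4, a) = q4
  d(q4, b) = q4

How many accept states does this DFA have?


Accept states listed: {q4}
Counting: q4(1)

1


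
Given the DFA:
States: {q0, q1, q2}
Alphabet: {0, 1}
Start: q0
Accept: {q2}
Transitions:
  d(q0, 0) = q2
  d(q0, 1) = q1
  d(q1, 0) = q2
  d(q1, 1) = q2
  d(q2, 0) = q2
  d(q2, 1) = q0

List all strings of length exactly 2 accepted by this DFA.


All strings of length 2: 4 total
Accepted: 3

"00", "10", "11"


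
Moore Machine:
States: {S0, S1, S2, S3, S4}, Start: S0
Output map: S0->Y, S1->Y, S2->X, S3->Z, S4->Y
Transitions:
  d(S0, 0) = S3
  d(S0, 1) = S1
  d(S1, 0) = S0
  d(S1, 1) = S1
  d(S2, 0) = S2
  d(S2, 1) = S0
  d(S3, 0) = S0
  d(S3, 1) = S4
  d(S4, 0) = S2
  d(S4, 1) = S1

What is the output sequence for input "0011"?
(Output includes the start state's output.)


Start: S0 (output Y)
  --0--> S3 (output Z)
  --0--> S0 (output Y)
  --1--> S1 (output Y)
  --1--> S1 (output Y)

"YZYYY"


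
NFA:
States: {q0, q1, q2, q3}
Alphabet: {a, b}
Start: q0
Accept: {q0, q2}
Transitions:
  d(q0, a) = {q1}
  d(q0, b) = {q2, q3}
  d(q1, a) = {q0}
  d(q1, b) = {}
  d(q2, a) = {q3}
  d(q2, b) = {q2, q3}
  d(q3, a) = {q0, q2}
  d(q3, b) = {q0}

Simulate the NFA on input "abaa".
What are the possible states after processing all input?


Start: {q0}
  --a--> {q1}
  --b--> {}
  --a--> {}
  --a--> {}

{} (empty set, no valid transitions)


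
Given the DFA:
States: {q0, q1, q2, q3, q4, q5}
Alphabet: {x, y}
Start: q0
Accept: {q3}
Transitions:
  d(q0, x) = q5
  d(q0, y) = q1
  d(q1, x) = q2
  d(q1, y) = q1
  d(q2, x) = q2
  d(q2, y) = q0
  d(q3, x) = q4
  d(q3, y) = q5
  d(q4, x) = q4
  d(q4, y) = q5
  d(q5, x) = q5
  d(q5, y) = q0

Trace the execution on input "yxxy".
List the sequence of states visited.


Input: yxxy
d(q0, y) = q1
d(q1, x) = q2
d(q2, x) = q2
d(q2, y) = q0


q0 -> q1 -> q2 -> q2 -> q0


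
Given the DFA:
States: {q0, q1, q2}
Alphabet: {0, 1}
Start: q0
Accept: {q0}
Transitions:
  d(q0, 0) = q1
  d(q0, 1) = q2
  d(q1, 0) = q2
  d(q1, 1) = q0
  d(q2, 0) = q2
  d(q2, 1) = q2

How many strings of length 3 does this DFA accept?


Enumerating all length-3 strings:
  "000" -> q2 [reject]
  "001" -> q2 [reject]
  "010" -> q1 [reject]
  "011" -> q2 [reject]
  "100" -> q2 [reject]
  "101" -> q2 [reject]
  "110" -> q2 [reject]
  "111" -> q2 [reject]

0 out of 8


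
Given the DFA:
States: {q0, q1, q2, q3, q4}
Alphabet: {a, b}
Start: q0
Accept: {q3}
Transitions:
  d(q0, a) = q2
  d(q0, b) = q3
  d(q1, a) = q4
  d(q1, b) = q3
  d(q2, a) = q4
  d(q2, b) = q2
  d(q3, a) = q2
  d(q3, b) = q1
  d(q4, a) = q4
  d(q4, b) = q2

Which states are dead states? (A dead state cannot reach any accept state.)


Forward reachability from each state:
  q0 -> reaches accept state q3 (live)
  q1 -> reaches accept state q3 (live)
  q2 -> reaches {q2, q4}, no accept state (dead)
  q3 -> reaches accept state q3 (live)
  q4 -> reaches {q2, q4}, no accept state (dead)

{q2, q4}


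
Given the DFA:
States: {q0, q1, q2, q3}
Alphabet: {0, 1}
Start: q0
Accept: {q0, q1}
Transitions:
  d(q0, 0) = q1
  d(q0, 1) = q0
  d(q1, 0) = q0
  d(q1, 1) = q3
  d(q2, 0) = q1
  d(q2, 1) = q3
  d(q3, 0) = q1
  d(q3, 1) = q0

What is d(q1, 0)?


Looking up transition d(q1, 0)

q0


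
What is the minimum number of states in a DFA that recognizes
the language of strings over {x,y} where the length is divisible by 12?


States track (length) mod 12.
Need 12 states: one per remainder 0..11; accept = remainder 0.

12


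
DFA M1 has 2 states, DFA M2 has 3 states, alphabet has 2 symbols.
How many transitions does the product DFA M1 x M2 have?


Product DFA has 2 * 3 = 6 states.
Each has 2 transitions: 6 * 2 = 12

12


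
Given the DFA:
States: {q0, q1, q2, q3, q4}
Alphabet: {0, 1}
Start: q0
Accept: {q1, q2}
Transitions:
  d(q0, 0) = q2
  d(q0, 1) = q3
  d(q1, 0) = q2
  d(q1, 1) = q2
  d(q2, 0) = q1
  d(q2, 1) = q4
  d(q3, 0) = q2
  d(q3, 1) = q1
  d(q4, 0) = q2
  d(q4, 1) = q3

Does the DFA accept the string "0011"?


Trace: q0 -> q2 -> q1 -> q2 -> q4
Final state: q4
Accept states: {q1, q2}

No, rejected (final state q4 is not an accept state)


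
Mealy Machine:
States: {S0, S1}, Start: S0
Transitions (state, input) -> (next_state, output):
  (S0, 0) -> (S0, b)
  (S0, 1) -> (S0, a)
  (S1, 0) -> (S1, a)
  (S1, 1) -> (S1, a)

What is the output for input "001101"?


Step-by-step:
  (S0, 0) -> (S0, b)
  (S0, 0) -> (S0, b)
  (S0, 1) -> (S0, a)
  (S0, 1) -> (S0, a)
  (S0, 0) -> (S0, b)
  (S0, 1) -> (S0, a)

"bbaaba"


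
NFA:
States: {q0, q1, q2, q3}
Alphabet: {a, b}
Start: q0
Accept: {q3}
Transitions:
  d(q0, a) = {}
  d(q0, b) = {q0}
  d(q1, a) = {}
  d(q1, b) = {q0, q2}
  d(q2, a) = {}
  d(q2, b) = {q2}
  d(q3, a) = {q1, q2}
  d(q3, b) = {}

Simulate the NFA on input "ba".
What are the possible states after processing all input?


Start: {q0}
  --b--> {q0}
  --a--> {}

{} (empty set, no valid transitions)


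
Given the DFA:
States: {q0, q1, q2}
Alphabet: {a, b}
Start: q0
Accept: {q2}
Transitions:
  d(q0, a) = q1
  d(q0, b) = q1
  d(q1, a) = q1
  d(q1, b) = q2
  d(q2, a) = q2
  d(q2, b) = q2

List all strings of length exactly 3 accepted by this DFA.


All strings of length 3: 8 total
Accepted: 6

"aab", "aba", "abb", "bab", "bba", "bbb"


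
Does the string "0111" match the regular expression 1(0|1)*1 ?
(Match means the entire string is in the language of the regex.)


|string| = 4; first = '0'; last = '1'

No, "0111" does not match 1(0|1)*1


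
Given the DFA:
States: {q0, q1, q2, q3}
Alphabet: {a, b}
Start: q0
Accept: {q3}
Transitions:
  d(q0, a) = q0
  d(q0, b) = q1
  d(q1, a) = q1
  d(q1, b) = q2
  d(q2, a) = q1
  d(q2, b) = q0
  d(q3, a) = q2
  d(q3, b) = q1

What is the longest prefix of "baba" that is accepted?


Run the DFA, marking each prefix where the state is accepting:
  "" -> q0 [reject]
  "b" -> q1 [reject]
  "ba" -> q1 [reject]
  "bab" -> q2 [reject]
  "baba" -> q1 [reject]

No prefix is accepted


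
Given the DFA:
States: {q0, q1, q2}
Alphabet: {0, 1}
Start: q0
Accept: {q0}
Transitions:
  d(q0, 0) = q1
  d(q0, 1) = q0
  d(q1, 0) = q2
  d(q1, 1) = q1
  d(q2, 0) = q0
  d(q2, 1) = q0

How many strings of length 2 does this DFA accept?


Enumerating all length-2 strings:
  "00" -> q2 [reject]
  "01" -> q1 [reject]
  "10" -> q1 [reject]
  "11" -> q0 [accept]

1 out of 4


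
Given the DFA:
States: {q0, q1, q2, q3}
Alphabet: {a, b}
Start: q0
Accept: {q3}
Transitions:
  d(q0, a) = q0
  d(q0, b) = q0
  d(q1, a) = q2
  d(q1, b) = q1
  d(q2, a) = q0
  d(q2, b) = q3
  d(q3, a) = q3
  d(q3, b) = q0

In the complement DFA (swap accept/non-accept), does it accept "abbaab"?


Trace: q0 -> q0 -> q0 -> q0 -> q0 -> q0 -> q0
Final: q0
Original accept: {q3}
Complement: q0 is not in original accept

Yes, complement accepts (original rejects)


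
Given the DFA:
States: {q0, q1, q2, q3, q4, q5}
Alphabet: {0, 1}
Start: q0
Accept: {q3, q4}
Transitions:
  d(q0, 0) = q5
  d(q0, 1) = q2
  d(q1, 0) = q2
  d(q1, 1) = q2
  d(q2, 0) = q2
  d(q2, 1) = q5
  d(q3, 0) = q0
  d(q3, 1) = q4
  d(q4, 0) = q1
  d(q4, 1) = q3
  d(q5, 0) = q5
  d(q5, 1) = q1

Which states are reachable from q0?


BFS from q0:
  layer 0: {q0}
  layer 1: {q2, q5}
  layer 2: {q1}

{q0, q1, q2, q5}


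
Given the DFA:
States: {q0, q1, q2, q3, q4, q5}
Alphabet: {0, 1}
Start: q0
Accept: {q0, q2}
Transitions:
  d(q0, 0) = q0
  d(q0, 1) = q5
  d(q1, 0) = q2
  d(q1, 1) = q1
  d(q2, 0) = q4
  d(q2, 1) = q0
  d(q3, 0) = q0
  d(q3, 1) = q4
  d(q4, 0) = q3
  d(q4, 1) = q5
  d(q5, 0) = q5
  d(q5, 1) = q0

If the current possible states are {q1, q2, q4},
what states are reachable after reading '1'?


Apply transition on '1' from each current state:
  d(q1, 1) = q1
  d(q2, 1) = q0
  d(q4, 1) = q5

{q0, q1, q5}


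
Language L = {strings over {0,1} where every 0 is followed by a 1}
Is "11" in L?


'00' present: False; ends with '0': False

Yes, "11" is in L


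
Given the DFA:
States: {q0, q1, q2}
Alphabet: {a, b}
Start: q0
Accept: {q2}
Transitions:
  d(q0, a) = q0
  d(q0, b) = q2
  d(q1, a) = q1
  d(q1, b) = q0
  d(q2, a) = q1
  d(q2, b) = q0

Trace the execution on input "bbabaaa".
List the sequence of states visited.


Input: bbabaaa
d(q0, b) = q2
d(q2, b) = q0
d(q0, a) = q0
d(q0, b) = q2
d(q2, a) = q1
d(q1, a) = q1
d(q1, a) = q1


q0 -> q2 -> q0 -> q0 -> q2 -> q1 -> q1 -> q1


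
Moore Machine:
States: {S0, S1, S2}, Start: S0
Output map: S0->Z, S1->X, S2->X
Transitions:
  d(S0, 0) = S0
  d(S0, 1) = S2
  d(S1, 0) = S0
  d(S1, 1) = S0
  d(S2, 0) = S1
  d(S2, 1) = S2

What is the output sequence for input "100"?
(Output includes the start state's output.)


Start: S0 (output Z)
  --1--> S2 (output X)
  --0--> S1 (output X)
  --0--> S0 (output Z)

"ZXXZ"


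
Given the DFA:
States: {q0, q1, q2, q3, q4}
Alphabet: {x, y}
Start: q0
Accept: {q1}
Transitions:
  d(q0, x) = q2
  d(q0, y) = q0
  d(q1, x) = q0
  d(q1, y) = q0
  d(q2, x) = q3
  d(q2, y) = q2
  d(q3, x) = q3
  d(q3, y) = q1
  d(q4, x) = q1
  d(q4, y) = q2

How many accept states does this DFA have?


Accept states listed: {q1}
Counting: q1(1)

1


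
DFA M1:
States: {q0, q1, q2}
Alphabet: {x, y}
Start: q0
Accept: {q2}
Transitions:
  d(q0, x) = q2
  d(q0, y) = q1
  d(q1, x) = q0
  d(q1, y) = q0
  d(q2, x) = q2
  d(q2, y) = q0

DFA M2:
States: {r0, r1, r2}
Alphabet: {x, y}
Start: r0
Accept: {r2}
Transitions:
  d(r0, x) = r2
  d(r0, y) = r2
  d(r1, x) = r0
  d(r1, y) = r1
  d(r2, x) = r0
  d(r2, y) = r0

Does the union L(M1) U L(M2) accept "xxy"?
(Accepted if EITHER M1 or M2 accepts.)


M1: final=q0 accepted=False
M2: final=r2 accepted=True

Yes, union accepts


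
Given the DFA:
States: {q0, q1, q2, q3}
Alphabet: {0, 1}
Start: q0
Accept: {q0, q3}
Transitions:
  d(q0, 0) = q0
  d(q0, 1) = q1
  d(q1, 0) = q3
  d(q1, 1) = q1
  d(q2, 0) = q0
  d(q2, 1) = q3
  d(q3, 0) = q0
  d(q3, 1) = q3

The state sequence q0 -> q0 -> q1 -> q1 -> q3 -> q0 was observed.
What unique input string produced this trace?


Trace back each transition to find the symbol:
  q0 --[0]--> q0
  q0 --[1]--> q1
  q1 --[1]--> q1
  q1 --[0]--> q3
  q3 --[0]--> q0

"01100"


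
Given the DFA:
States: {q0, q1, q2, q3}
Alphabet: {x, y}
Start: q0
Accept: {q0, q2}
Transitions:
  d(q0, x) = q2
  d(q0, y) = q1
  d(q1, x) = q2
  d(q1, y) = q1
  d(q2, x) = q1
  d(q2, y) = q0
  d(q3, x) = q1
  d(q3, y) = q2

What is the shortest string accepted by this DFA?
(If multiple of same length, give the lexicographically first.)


BFS by string length (lex-first path to each state shown):
  len 0: q0<-""
Found accept state at length 0.

"" (empty string)


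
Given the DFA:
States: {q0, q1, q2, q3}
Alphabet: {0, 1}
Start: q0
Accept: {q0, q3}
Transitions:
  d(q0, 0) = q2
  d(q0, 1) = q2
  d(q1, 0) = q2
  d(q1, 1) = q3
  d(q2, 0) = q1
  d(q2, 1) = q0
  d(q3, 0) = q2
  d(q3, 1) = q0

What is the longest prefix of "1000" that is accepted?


Run the DFA, marking each prefix where the state is accepting:
  "" -> q0 [accept]
  "1" -> q2 [reject]
  "10" -> q1 [reject]
  "100" -> q2 [reject]
  "1000" -> q1 [reject]

""


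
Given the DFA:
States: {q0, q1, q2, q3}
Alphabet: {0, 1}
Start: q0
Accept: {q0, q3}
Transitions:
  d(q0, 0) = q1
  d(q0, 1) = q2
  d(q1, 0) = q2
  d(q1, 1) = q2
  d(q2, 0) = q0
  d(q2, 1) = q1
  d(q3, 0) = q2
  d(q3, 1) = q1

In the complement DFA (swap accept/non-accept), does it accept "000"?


Trace: q0 -> q1 -> q2 -> q0
Final: q0
Original accept: {q0, q3}
Complement: q0 is in original accept

No, complement rejects (original accepts)


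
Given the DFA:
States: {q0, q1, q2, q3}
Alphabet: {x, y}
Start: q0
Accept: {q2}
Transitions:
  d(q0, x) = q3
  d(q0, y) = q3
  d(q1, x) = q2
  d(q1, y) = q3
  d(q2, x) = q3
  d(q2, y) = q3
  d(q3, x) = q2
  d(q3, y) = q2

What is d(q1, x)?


Looking up transition d(q1, x)

q2


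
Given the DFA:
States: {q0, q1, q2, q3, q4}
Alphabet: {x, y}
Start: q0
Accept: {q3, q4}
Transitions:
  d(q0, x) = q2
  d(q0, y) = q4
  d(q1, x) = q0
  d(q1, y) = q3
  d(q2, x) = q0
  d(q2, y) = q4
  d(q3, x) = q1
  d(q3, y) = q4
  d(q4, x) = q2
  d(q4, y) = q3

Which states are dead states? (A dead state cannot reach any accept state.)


Forward reachability from each state:
  q0 -> reaches accept state q3 (live)
  q1 -> reaches accept state q3 (live)
  q2 -> reaches accept state q3 (live)
  q3 -> reaches accept state q3 (live)
  q4 -> reaches accept state q3 (live)

None (all states can reach an accept state)


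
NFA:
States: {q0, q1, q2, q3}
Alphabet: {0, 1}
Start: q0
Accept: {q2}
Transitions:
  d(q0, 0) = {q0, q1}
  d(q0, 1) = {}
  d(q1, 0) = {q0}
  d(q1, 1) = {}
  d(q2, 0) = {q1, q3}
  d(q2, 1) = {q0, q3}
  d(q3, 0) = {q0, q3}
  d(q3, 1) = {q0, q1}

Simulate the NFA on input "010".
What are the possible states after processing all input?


Start: {q0}
  --0--> {q0, q1}
  --1--> {}
  --0--> {}

{} (empty set, no valid transitions)


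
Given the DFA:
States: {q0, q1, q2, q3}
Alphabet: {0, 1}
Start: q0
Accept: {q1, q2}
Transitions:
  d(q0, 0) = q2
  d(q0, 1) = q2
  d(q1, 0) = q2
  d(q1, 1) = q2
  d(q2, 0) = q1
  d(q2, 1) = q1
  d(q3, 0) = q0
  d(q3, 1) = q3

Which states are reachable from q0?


BFS from q0:
  layer 0: {q0}
  layer 1: {q2}
  layer 2: {q1}

{q0, q1, q2}


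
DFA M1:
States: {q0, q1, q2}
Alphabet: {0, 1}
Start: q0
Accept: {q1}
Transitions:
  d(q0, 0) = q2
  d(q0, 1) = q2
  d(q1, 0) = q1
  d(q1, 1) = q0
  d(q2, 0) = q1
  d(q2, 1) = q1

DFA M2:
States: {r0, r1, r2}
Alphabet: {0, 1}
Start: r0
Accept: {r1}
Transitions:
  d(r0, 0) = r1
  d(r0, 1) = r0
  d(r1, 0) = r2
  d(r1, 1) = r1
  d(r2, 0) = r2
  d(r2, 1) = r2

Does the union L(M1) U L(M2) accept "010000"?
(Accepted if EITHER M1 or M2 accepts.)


M1: final=q1 accepted=True
M2: final=r2 accepted=False

Yes, union accepts


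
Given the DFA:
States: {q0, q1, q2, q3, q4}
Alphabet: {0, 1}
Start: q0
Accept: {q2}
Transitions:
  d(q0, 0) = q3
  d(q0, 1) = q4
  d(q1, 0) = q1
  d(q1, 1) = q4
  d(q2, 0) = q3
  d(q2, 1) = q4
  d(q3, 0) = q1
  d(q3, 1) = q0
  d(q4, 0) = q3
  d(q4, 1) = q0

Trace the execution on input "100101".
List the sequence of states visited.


Input: 100101
d(q0, 1) = q4
d(q4, 0) = q3
d(q3, 0) = q1
d(q1, 1) = q4
d(q4, 0) = q3
d(q3, 1) = q0


q0 -> q4 -> q3 -> q1 -> q4 -> q3 -> q0


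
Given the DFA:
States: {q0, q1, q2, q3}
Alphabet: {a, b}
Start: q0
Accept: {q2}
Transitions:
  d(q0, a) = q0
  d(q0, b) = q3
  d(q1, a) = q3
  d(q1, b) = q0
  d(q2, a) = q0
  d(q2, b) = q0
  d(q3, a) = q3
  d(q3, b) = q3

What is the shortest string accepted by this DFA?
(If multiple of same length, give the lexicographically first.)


BFS by string length (lex-first path to each state shown):
  len 0: q0<-""
  len 1: q0<-"a", q3<-"b"
  len 2: q0<-"aa", q3<-"ab"
  len 3: q0<-"aaa", q3<-"aab"
  len 4: q0<-"aaaa", q3<-"aaab"
  len 5: q0<-"aaaaa", q3<-"aaaab"
  len 6: q0<-"aaaaaa", q3<-"aaaaab"
  len 7: q0<-"aaaaaaa", q3<-"aaaaaab"
  len 8: q0<-"aaaaaaaa", q3<-"aaaaaaab"

No string accepted (empty language)


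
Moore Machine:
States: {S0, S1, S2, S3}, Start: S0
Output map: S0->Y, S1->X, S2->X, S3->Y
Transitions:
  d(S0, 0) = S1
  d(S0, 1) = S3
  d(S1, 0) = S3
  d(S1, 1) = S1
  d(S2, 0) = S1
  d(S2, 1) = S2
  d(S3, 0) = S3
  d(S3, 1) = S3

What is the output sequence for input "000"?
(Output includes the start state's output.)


Start: S0 (output Y)
  --0--> S1 (output X)
  --0--> S3 (output Y)
  --0--> S3 (output Y)

"YXYY"


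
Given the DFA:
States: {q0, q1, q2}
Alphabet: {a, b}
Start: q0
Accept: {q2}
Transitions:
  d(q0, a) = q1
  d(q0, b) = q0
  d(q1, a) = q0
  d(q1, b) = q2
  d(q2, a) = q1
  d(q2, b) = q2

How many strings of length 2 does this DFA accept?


Enumerating all length-2 strings:
  "aa" -> q0 [reject]
  "ab" -> q2 [accept]
  "ba" -> q1 [reject]
  "bb" -> q0 [reject]

1 out of 4


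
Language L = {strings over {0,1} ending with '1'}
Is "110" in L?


last symbol = '0'

No, "110" is not in L


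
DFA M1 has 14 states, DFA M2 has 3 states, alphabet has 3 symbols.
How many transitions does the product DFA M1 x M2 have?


Product DFA has 14 * 3 = 42 states.
Each has 3 transitions: 42 * 3 = 126

126


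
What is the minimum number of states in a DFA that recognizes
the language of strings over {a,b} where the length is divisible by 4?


States track (length) mod 4.
Need 4 states: one per remainder 0..3; accept = remainder 0.

4


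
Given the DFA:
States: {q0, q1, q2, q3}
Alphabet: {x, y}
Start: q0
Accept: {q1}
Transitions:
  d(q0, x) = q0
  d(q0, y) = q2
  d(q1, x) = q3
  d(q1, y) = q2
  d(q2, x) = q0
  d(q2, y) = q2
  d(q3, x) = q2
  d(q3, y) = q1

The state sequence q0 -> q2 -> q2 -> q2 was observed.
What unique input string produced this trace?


Trace back each transition to find the symbol:
  q0 --[y]--> q2
  q2 --[y]--> q2
  q2 --[y]--> q2

"yyy"


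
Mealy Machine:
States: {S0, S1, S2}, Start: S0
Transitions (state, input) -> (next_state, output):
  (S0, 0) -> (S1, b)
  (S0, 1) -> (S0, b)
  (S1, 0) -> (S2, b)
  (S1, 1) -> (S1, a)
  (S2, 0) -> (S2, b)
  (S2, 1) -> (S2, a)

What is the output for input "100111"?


Step-by-step:
  (S0, 1) -> (S0, b)
  (S0, 0) -> (S1, b)
  (S1, 0) -> (S2, b)
  (S2, 1) -> (S2, a)
  (S2, 1) -> (S2, a)
  (S2, 1) -> (S2, a)

"bbbaaa"


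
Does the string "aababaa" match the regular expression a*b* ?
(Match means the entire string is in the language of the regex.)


|string| = 7; first = 'a'; last = 'a'

No, "aababaa" does not match a*b*


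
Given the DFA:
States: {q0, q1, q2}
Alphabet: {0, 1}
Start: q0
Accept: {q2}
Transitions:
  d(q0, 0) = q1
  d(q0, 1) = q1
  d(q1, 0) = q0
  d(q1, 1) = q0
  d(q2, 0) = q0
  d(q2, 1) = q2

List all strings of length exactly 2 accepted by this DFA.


All strings of length 2: 4 total
Accepted: 0

None


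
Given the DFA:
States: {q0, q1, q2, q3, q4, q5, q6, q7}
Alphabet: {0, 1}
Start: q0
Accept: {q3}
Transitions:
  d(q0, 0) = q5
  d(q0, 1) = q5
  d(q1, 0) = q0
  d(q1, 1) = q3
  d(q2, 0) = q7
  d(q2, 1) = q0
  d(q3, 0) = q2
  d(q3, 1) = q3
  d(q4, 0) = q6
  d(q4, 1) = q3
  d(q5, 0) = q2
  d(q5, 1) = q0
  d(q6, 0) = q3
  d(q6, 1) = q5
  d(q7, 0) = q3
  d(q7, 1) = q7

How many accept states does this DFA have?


Accept states listed: {q3}
Counting: q3(1)

1


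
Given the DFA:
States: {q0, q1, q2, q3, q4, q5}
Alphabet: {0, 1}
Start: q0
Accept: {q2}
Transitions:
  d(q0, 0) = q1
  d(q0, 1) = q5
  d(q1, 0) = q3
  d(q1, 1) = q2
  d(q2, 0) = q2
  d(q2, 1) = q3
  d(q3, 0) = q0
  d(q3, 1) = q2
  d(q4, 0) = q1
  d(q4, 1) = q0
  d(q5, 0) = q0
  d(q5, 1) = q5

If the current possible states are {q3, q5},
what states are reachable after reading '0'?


Apply transition on '0' from each current state:
  d(q3, 0) = q0
  d(q5, 0) = q0

{q0}


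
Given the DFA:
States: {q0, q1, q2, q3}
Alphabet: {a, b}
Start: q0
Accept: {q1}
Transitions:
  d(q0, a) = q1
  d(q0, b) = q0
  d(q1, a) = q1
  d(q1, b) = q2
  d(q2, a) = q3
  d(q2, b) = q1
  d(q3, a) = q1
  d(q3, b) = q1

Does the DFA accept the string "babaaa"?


Trace: q0 -> q0 -> q1 -> q2 -> q3 -> q1 -> q1
Final state: q1
Accept states: {q1}

Yes, accepted (final state q1 is an accept state)


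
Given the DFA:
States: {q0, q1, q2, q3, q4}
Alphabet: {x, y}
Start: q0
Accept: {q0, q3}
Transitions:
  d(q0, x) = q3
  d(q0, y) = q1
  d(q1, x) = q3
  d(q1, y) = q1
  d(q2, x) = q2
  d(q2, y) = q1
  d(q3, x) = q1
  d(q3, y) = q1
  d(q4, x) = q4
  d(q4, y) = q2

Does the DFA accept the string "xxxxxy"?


Trace: q0 -> q3 -> q1 -> q3 -> q1 -> q3 -> q1
Final state: q1
Accept states: {q0, q3}

No, rejected (final state q1 is not an accept state)


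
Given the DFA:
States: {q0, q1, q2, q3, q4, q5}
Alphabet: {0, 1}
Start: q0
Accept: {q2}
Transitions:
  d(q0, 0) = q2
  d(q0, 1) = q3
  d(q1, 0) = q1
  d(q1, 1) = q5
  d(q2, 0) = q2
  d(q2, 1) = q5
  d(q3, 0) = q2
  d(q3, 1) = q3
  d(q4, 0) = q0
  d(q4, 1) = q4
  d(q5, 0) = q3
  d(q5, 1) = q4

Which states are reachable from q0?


BFS from q0:
  layer 0: {q0}
  layer 1: {q2, q3}
  layer 2: {q5}
  layer 3: {q4}

{q0, q2, q3, q4, q5}


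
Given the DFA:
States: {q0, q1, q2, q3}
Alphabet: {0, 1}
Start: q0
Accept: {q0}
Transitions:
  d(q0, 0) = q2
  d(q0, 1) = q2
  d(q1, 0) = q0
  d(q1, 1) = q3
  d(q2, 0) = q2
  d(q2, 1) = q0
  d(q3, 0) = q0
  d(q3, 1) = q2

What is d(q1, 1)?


Looking up transition d(q1, 1)

q3


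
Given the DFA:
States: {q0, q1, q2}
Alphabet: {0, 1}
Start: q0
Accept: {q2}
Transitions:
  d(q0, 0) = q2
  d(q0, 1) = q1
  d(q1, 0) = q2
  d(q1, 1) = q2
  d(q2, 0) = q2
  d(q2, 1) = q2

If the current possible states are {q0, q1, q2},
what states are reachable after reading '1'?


Apply transition on '1' from each current state:
  d(q0, 1) = q1
  d(q1, 1) = q2
  d(q2, 1) = q2

{q1, q2}


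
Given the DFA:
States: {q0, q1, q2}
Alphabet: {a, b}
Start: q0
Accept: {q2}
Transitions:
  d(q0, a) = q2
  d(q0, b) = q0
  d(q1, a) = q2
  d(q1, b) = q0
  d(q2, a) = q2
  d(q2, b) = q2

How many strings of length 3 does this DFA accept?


Enumerating all length-3 strings:
  "aaa" -> q2 [accept]
  "aab" -> q2 [accept]
  "aba" -> q2 [accept]
  "abb" -> q2 [accept]
  "baa" -> q2 [accept]
  "bab" -> q2 [accept]
  "bba" -> q2 [accept]
  "bbb" -> q0 [reject]

7 out of 8


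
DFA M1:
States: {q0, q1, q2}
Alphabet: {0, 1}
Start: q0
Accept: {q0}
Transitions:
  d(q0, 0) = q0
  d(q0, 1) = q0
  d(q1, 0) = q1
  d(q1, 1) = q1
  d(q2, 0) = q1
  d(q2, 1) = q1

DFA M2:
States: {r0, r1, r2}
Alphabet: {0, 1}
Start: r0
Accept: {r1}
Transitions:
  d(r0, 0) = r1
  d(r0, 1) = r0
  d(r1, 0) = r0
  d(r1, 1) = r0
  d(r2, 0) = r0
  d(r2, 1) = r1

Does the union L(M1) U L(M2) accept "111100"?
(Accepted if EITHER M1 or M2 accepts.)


M1: final=q0 accepted=True
M2: final=r0 accepted=False

Yes, union accepts


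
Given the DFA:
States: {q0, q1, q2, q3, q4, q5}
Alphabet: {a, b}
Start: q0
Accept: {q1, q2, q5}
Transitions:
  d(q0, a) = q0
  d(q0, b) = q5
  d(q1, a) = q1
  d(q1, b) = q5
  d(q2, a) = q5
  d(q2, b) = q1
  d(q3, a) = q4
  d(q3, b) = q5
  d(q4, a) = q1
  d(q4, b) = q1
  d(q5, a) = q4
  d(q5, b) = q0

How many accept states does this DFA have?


Accept states listed: {q1, q2, q5}
Counting: q1(1) q2(2) q5(3)

3


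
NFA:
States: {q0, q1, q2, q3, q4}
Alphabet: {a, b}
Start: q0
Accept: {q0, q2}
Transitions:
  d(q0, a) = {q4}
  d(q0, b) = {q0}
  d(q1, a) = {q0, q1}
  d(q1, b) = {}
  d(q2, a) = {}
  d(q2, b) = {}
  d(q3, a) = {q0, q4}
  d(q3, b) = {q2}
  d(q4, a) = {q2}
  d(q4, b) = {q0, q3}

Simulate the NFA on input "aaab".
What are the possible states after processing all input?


Start: {q0}
  --a--> {q4}
  --a--> {q2}
  --a--> {}
  --b--> {}

{} (empty set, no valid transitions)


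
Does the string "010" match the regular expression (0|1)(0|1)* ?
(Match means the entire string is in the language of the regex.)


|string| = 3; first = '0'; last = '0'

Yes, "010" matches (0|1)(0|1)*


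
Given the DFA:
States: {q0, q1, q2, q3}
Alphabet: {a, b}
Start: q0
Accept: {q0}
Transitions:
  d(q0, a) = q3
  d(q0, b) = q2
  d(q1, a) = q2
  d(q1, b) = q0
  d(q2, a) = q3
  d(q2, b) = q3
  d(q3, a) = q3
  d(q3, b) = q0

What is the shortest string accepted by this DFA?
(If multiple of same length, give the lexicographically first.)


BFS by string length (lex-first path to each state shown):
  len 0: q0<-""
Found accept state at length 0.

"" (empty string)


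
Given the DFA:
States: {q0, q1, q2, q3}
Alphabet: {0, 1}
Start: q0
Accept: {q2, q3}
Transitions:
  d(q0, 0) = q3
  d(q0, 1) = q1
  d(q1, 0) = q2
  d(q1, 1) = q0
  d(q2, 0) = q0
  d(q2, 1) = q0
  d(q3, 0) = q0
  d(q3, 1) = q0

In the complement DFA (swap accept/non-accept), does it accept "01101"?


Trace: q0 -> q3 -> q0 -> q1 -> q2 -> q0
Final: q0
Original accept: {q2, q3}
Complement: q0 is not in original accept

Yes, complement accepts (original rejects)


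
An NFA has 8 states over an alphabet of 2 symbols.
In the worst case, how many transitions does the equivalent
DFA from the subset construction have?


Subset construction: one DFA state per subset of NFA states = 2^8 = 256 states.
Each DFA state has 2 outgoing transitions: 256 * 2 = 512

512


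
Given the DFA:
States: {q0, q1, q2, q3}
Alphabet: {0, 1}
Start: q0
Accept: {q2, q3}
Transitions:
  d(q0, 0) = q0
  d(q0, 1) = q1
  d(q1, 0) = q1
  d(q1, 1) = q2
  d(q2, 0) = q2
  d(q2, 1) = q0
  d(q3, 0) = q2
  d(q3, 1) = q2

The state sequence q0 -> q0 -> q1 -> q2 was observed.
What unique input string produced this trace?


Trace back each transition to find the symbol:
  q0 --[0]--> q0
  q0 --[1]--> q1
  q1 --[1]--> q2

"011"


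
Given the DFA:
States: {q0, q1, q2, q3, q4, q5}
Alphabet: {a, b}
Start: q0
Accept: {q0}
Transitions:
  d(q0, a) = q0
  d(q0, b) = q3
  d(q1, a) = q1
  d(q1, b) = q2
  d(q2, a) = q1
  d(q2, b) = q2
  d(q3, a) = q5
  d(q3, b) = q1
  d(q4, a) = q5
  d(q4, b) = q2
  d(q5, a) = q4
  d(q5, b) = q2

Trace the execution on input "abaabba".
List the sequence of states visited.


Input: abaabba
d(q0, a) = q0
d(q0, b) = q3
d(q3, a) = q5
d(q5, a) = q4
d(q4, b) = q2
d(q2, b) = q2
d(q2, a) = q1


q0 -> q0 -> q3 -> q5 -> q4 -> q2 -> q2 -> q1


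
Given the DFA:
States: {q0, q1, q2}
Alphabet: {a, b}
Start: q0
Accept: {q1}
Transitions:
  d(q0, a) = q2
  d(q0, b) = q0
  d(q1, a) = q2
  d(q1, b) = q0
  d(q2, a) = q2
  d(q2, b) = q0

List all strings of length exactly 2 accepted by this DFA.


All strings of length 2: 4 total
Accepted: 0

None


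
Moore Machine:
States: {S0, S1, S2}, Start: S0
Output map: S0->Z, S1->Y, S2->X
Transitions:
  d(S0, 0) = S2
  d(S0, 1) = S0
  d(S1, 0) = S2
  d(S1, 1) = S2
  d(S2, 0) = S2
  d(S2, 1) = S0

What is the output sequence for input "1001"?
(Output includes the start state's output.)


Start: S0 (output Z)
  --1--> S0 (output Z)
  --0--> S2 (output X)
  --0--> S2 (output X)
  --1--> S0 (output Z)

"ZZXXZ"


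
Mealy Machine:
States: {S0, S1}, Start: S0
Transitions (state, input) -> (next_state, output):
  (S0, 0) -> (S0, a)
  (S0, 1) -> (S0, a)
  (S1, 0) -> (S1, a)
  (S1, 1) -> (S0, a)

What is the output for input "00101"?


Step-by-step:
  (S0, 0) -> (S0, a)
  (S0, 0) -> (S0, a)
  (S0, 1) -> (S0, a)
  (S0, 0) -> (S0, a)
  (S0, 1) -> (S0, a)

"aaaaa"


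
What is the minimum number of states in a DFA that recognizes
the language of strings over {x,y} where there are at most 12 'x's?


States: count = 0, 1, ..., 12 (all accepting; 13 states), plus a dead state for count > 12.
Total: 13 + 1 = 14.

14


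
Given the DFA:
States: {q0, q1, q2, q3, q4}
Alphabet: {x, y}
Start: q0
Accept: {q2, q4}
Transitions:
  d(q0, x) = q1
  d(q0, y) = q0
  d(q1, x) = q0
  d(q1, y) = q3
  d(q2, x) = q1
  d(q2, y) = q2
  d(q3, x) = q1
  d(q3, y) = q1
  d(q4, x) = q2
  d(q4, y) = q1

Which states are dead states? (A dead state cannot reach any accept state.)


Forward reachability from each state:
  q0 -> reaches {q0, q1, q3}, no accept state (dead)
  q1 -> reaches {q0, q1, q3}, no accept state (dead)
  q2 -> reaches accept state q2 (live)
  q3 -> reaches {q0, q1, q3}, no accept state (dead)
  q4 -> reaches accept state q2 (live)

{q0, q1, q3}


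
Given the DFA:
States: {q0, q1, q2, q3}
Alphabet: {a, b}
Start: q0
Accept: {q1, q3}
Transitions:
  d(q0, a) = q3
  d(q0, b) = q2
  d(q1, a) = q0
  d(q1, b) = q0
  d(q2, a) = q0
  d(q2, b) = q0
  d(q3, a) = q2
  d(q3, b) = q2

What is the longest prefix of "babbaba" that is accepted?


Run the DFA, marking each prefix where the state is accepting:
  "" -> q0 [reject]
  "b" -> q2 [reject]
  "ba" -> q0 [reject]
  "bab" -> q2 [reject]
  "babb" -> q0 [reject]
  "babba" -> q3 [accept]
  "babbab" -> q2 [reject]
  "babbaba" -> q0 [reject]

"babba"


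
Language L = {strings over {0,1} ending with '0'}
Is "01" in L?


last symbol = '1'

No, "01" is not in L


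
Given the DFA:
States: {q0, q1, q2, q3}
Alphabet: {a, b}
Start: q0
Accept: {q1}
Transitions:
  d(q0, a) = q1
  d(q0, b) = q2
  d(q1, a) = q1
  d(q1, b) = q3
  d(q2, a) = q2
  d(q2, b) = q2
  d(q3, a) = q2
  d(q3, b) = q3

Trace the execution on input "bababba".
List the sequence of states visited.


Input: bababba
d(q0, b) = q2
d(q2, a) = q2
d(q2, b) = q2
d(q2, a) = q2
d(q2, b) = q2
d(q2, b) = q2
d(q2, a) = q2


q0 -> q2 -> q2 -> q2 -> q2 -> q2 -> q2 -> q2


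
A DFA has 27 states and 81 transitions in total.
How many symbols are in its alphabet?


Each state has exactly one transition per symbol.
|alphabet| = transitions / states = 81 / 27 = 3

3


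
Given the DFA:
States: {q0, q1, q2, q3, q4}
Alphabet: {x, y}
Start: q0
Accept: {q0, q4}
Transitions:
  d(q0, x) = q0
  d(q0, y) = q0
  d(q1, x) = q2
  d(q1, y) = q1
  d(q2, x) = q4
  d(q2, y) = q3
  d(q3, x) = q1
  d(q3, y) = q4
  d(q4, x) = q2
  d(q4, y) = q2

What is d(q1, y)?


Looking up transition d(q1, y)

q1


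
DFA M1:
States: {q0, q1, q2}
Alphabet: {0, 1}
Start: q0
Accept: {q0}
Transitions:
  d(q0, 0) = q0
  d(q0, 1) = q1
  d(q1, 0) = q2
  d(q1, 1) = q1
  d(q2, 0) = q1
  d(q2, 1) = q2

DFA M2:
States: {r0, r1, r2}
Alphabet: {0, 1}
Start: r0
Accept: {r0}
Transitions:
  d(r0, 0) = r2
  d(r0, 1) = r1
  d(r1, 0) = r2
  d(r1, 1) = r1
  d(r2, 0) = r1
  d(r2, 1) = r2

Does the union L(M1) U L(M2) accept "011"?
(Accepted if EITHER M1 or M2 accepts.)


M1: final=q1 accepted=False
M2: final=r2 accepted=False

No, union rejects (neither accepts)


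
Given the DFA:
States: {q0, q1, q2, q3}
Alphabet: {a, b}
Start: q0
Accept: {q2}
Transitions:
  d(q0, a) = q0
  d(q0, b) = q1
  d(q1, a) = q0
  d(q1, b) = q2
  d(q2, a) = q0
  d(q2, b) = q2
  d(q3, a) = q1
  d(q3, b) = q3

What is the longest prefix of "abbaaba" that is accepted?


Run the DFA, marking each prefix where the state is accepting:
  "" -> q0 [reject]
  "a" -> q0 [reject]
  "ab" -> q1 [reject]
  "abb" -> q2 [accept]
  "abba" -> q0 [reject]
  "abbaa" -> q0 [reject]
  "abbaab" -> q1 [reject]
  "abbaaba" -> q0 [reject]

"abb"
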